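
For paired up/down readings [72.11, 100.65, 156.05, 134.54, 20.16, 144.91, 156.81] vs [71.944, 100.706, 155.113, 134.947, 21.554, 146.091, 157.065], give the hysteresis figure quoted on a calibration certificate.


|72.11 - 71.944| = 0.1660
|100.65 - 100.706| = 0.0560
|156.05 - 155.113| = 0.9370
|134.54 - 134.947| = 0.4070
|20.16 - 21.554| = 1.3940
|144.91 - 146.091| = 1.1810
|156.81 - 157.065| = 0.2550
hysteresis = max(diffs) = 1.3940

1.3940


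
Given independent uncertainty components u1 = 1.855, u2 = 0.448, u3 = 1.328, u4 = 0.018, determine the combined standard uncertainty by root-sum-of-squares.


uc = sqrt(1.855^2 + 0.448^2 + 1.328^2 + 0.018^2)
uc = sqrt(5.405637)
uc = 2.3250

2.3250


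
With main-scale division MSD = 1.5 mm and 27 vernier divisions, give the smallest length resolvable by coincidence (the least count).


LC = MSD / n_div
= 1.5 / 27
= 0.0556

0.0556


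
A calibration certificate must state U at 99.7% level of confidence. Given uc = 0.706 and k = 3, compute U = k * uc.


U = k * uc
U = 3 * 0.706
U = 2.1180

2.1180


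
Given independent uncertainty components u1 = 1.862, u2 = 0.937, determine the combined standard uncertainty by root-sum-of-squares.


uc = sqrt(1.862^2 + 0.937^2)
uc = sqrt(4.345013)
uc = 2.0845

2.0845


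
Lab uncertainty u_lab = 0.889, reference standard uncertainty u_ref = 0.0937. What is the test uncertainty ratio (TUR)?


TUR = u_lab / u_ref
= 0.889 / 0.0937
= 9.4877

9.4877


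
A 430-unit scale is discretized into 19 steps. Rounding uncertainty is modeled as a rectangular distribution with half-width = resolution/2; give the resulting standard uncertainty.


resolution = range / divisions
resolution = 430 / 19 = 22.631579
u_res = resolution / (2*sqrt(3))
u_res = 22.631579 / 3.4641016
u_res = 6.5332

6.5332


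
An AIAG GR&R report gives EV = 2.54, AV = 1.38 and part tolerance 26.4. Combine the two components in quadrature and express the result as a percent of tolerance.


GRR = sqrt(EV^2 + AV^2) = sqrt(2.54^2 + 1.38^2) = 2.8906747
%GRR = GRR / tol * 100 = 2.8906747 / 26.4 * 100
%GRR = 10.9495

10.9495


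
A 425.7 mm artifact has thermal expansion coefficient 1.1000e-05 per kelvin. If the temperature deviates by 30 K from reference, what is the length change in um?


dL = L * alpha * dT
= 425.7 * 1.1000e-05 * 30
= 0.1404810 mm
dL_um = 0.1404810 * 1000 = 140.4810 um

140.4810


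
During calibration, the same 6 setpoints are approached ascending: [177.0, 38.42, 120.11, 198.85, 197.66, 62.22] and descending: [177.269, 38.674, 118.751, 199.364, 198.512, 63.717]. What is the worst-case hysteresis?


|177.0 - 177.269| = 0.2690
|38.42 - 38.674| = 0.2540
|120.11 - 118.751| = 1.3590
|198.85 - 199.364| = 0.5140
|197.66 - 198.512| = 0.8520
|62.22 - 63.717| = 1.4970
hysteresis = max(diffs) = 1.4970

1.4970


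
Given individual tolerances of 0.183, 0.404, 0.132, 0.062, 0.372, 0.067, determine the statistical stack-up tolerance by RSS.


RSS = sqrt(0.183^2 + 0.404^2 + 0.132^2 + 0.062^2 + 0.372^2 + 0.067^2)
= sqrt(0.360846)
= 0.6007

0.6007


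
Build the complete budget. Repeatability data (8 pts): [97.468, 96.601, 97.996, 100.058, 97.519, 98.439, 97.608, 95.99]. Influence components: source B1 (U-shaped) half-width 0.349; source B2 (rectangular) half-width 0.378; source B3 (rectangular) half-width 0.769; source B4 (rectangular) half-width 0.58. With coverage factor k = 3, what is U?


mean = (97.468 + 96.601 + 97.996 + 100.058 + 97.519 + 98.439 + 97.608 + 95.99) / 8 = 97.709875
s = sqrt(sum((x - mean)^2)/(n-1)) = 1.2200744
u_A = s / sqrt(n) = 1.2200744 / sqrt(8) = 0.43136144
u_B1 = 0.349 / sqrt(2) = 0.24678027
u_B2 = 0.378 / sqrt(3) = 0.2182384
u_B3 = 0.769 / sqrt(3) = 0.44398236
u_B4 = 0.58 / sqrt(3) = 0.33486316
uc = sqrt(0.43136144^2 + 0.24678027^2 + 0.2182384^2 + 0.44398236^2 + 0.33486316^2) = 0.77708099
U = k * uc = 3 * 0.77708099
U = 2.3312

2.3312


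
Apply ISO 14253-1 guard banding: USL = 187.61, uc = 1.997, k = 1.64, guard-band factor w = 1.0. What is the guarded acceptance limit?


U = k * uc = 1.64 * 1.997 = 3.27508
guard band g = w * U = 1.0 * 3.27508 = 3.27508
AL = USL - g = 187.61 - 3.27508
AL = 184.3349

184.3349


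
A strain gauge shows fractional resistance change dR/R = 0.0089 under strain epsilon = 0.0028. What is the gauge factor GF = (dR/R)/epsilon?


GF = (dR/R) / epsilon
= 0.0089 / 0.0028
= 3.1786

3.1786


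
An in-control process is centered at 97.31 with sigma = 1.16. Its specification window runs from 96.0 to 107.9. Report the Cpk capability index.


Cpu = (USL - mean) / (3*sigma) = (107.9 - 97.31) / (3*1.16) = 3.0431
Cpl = (mean - LSL) / (3*sigma) = (97.31 - 96.0) / (3*1.16) = 0.3764
Cpk = min(Cpu, Cpl) = 0.3764

0.3764


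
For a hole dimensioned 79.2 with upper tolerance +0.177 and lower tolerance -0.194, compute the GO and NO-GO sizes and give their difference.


GO = nominal - lower_tol (smallest hole = maximum material condition)
GO = 79.2 - 0.194 = 79.006
NO-GO = nominal + upper_tol (largest hole = least material condition)
NO-GO = 79.2 + 0.177 = 79.377
spread = NO-GO - GO = 79.377 - 79.006 = 0.3710

0.3710


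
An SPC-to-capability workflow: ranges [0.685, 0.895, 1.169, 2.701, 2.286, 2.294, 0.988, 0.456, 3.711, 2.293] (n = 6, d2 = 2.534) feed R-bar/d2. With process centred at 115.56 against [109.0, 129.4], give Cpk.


R_bar = (0.685 + 0.895 + 1.169 + 2.701 + 2.286 + 2.294 + 0.988 + 0.456 + 3.711 + 2.293) / 10 = 1.7478
sigma = R_bar / d2 = 1.7478 / 2.534 = 0.68973954
Cp = (USL - LSL)/(6*sigma) = (129.4 - 109.0)/(6*0.68973954) = 4.9294
Cpu = (129.4 - 115.56)/(3*0.68973954) = 6.6885
Cpl = (115.56 - 109.0)/(3*0.68973954) = 3.1703
Cpk = min(Cpu, Cpl) = 3.1703

3.1703


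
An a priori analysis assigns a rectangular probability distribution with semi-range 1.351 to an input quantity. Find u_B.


u_B = half_width / sqrt(3)
u_B = 1.351 / 1.7320508
u_B = 0.7800

0.7800


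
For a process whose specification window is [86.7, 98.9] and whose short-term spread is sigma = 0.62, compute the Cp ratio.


Cp = (USL - LSL) / (6 * sigma)
= (98.9 - 86.7) / (6 * 0.62)
= 12.2000 / 3.7200
= 3.2796

3.2796


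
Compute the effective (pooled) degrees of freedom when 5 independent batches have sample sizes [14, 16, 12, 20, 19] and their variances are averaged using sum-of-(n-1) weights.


nu = sum_i (n_i - 1)
nu = ((14 - 1) + (16 - 1) + (12 - 1) + (20 - 1) + (19 - 1))
nu = 13 + 15 + 11 + 19 + 18
nu = 76

76


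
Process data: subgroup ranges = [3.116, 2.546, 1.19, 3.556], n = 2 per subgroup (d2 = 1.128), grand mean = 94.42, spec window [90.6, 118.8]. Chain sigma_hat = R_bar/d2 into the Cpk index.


R_bar = (3.116 + 2.546 + 1.19 + 3.556) / 4 = 2.602
sigma = R_bar / d2 = 2.602 / 1.128 = 2.3067376
Cp = (USL - LSL)/(6*sigma) = (118.8 - 90.6)/(6*2.3067376) = 2.0375
Cpu = (118.8 - 94.42)/(3*2.3067376) = 3.5230
Cpl = (94.42 - 90.6)/(3*2.3067376) = 0.5520
Cpk = min(Cpu, Cpl) = 0.5520

0.5520


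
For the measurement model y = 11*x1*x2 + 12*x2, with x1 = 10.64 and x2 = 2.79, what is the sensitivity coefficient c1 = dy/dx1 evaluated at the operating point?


y = 11*x1*x2 + 12*x2
dy/dx1 = 11*x2
Evaluate at x2 = 2.79: c1 = 11 * 2.79
c1 = 30.6900

30.6900


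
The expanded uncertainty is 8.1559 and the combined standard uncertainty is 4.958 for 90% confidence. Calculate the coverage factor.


k = U / uc
k = 8.1559 / 4.958
k = 1.645

1.645


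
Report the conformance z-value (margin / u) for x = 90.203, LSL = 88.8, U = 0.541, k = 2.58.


u = U / k = 0.541 / 2.58 = 0.20968992
margin = |LSL - x| = |88.8 - 90.203| = 1.403
z = margin / u = 1.403 / 0.20968992
z = 6.6908

6.6908


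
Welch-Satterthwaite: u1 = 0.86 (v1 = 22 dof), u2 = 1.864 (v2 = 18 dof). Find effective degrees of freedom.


uc = sqrt(u1^2 + u2^2) = sqrt(0.86^2 + 1.864^2) = 2.0528263
v_eff = uc^4 / (u1^4/v1 + u2^4/v2)
= 2.0528263^4 / (0.86^4/22 + 1.864^4/18)
= 17.758604 / 0.69553748
v_eff = 25.5322

25.5322


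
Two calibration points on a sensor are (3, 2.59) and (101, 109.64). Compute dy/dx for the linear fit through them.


slope = (y2 - y1) / (x2 - x1)
= (109.64 - 2.59) / (101 - 3)
= 107.0500 / 98
= 1.0923

1.0923


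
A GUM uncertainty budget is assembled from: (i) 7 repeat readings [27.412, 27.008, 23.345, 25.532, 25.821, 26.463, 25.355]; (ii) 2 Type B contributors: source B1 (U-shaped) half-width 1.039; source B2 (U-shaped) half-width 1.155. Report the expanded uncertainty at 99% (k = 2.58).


mean = (27.412 + 27.008 + 23.345 + 25.532 + 25.821 + 26.463 + 25.355) / 7 = 25.848
s = sqrt(sum((x - mean)^2)/(n-1)) = 1.3403087
u_A = s / sqrt(n) = 1.3403087 / sqrt(7) = 0.50658907
u_B1 = 1.039 / sqrt(2) = 0.73468395
u_B2 = 1.155 / sqrt(2) = 0.81670833
uc = sqrt(0.50658907^2 + 0.73468395^2 + 0.81670833^2) = 1.209713
U = k * uc = 2.58 * 1.209713
U = 3.1211

3.1211


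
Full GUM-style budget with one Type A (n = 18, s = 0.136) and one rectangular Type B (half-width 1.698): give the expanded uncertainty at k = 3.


u_A = s / sqrt(n) = 0.136 / sqrt(18) = 0.032055507
u_B = half_width / sqrt(3) = 1.698 / sqrt(3) = 0.98034076
uc = sqrt(u_A^2 + u_B^2) = sqrt(0.032055507^2 + 0.98034076^2) = 0.9808647
U = k * uc = 3 * 0.9808647
U = 2.9426

2.9426


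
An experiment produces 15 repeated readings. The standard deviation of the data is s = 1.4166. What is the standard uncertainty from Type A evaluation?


u_A = s / sqrt(n)
u_A = 1.4166 / sqrt(15)
u_A = 1.4166 / 3.8729833
u_A = 0.3658

0.3658


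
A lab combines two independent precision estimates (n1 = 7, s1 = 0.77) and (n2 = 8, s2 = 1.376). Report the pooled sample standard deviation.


s_p = sqrt(((n1-1)*s1^2 + (n2-1)*s2^2) / (n1+n2-2))
numerator = (7-1)*0.77^2 + (8-1)*1.376^2 = 3.5574 + 13.253632 = 16.811032
denominator = 7 + 8 - 2 = 13
s_p^2 = 16.811032 / 13 = 1.2931563
s_p = sqrt(1.2931563) = 1.1372

1.1372


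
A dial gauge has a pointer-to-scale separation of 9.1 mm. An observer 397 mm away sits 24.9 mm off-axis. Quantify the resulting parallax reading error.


error = h * offset / d
= 9.1 * 24.9 / 397
= 0.5708

0.5708


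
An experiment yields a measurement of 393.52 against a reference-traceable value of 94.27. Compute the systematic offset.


Systematic error = measured - true
= 393.52 - 94.27
= 299.2500

299.2500


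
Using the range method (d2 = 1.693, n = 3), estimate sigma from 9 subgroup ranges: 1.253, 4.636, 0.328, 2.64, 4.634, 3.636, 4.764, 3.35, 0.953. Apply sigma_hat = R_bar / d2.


R_bar = (1.253 + 4.636 + 0.328 + 2.64 + 4.634 + 3.636 + 4.764 + 3.35 + 0.953) / 9
R_bar = 26.194 / 9 = 2.9104444
sigma_hat = R_bar / d2 = 2.9104444 / 1.693 = 1.7191

1.7191


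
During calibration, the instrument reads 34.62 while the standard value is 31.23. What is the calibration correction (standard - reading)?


Correction = standard - reading
= 31.23 - 34.62
= -3.3900

-3.3900


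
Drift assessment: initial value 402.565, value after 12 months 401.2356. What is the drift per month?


rate = (v2 - v1) / months
= (401.2356 - 402.565) / 12
= -1.3294 / 12
= -0.1108

-0.1108


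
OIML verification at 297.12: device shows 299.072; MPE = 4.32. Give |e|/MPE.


e = indication - reference = 299.072 - 297.12 = 1.9520
|e| = 1.9520
ratio = |e| / MPE = 1.9520 / 4.32
ratio = 0.4519

0.4519


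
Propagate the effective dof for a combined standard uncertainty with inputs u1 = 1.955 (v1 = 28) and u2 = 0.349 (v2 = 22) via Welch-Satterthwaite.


uc = sqrt(u1^2 + u2^2) = sqrt(1.955^2 + 0.349^2) = 1.9859068
v_eff = uc^4 / (u1^4/v1 + u2^4/v2)
= 1.9859068^4 / (1.955^4/28 + 0.349^4/22)
= 15.553762 / 0.52238417
v_eff = 29.7746

29.7746


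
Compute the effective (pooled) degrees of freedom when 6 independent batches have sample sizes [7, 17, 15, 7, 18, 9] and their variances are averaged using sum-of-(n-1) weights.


nu = sum_i (n_i - 1)
nu = ((7 - 1) + (17 - 1) + (15 - 1) + (7 - 1) + (18 - 1) + (9 - 1))
nu = 6 + 16 + 14 + 6 + 17 + 8
nu = 67

67


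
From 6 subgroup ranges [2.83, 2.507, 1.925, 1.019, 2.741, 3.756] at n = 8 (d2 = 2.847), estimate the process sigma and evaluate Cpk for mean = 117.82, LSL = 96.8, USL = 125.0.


R_bar = (2.83 + 2.507 + 1.925 + 1.019 + 2.741 + 3.756) / 6 = 2.463
sigma = R_bar / d2 = 2.463 / 2.847 = 0.86512118
Cp = (USL - LSL)/(6*sigma) = (125.0 - 96.8)/(6*0.86512118) = 5.4328
Cpu = (125.0 - 117.82)/(3*0.86512118) = 2.7665
Cpl = (117.82 - 96.8)/(3*0.86512118) = 8.0991
Cpk = min(Cpu, Cpl) = 2.7665

2.7665


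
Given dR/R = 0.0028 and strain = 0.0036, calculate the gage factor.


GF = (dR/R) / epsilon
= 0.0028 / 0.0036
= 0.7778

0.7778


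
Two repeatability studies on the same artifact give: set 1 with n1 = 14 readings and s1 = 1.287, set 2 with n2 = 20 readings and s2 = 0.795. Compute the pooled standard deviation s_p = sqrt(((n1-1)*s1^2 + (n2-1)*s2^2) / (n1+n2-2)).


s_p = sqrt(((n1-1)*s1^2 + (n2-1)*s2^2) / (n1+n2-2))
numerator = (14-1)*1.287^2 + (20-1)*0.795^2 = 21.532797 + 12.008475 = 33.541272
denominator = 14 + 20 - 2 = 32
s_p^2 = 33.541272 / 32 = 1.0481647
s_p = sqrt(1.0481647) = 1.0238

1.0238


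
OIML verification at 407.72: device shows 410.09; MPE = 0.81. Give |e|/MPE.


e = indication - reference = 410.09 - 407.72 = 2.3700
|e| = 2.3700
ratio = |e| / MPE = 2.3700 / 0.81
ratio = 2.9259

2.9259


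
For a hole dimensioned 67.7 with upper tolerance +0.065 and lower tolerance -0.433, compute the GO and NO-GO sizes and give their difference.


GO = nominal - lower_tol (smallest hole = maximum material condition)
GO = 67.7 - 0.433 = 67.267
NO-GO = nominal + upper_tol (largest hole = least material condition)
NO-GO = 67.7 + 0.065 = 67.765
spread = NO-GO - GO = 67.765 - 67.267 = 0.4980

0.4980


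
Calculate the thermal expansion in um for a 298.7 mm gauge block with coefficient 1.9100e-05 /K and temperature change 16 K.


dL = L * alpha * dT
= 298.7 * 1.9100e-05 * 16
= 0.0912827 mm
dL_um = 0.0912827 * 1000 = 91.2827 um

91.2827


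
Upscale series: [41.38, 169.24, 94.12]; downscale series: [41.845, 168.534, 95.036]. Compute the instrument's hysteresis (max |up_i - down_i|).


|41.38 - 41.845| = 0.4650
|169.24 - 168.534| = 0.7060
|94.12 - 95.036| = 0.9160
hysteresis = max(diffs) = 0.9160

0.9160


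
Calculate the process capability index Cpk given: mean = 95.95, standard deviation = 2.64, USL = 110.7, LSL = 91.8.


Cpu = (USL - mean) / (3*sigma) = (110.7 - 95.95) / (3*2.64) = 1.8624
Cpl = (mean - LSL) / (3*sigma) = (95.95 - 91.8) / (3*2.64) = 0.5240
Cpk = min(Cpu, Cpl) = 0.5240

0.5240


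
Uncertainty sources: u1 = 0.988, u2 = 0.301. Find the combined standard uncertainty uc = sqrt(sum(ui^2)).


uc = sqrt(0.988^2 + 0.301^2)
uc = sqrt(1.066745)
uc = 1.0328

1.0328


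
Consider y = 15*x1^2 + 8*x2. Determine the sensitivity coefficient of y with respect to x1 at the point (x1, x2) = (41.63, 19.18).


y = 15*x1^2 + 8*x2
dy/dx1 = 2*15*x1
Evaluate at x1 = 41.63: c1 = 30 * 41.63
c1 = 1248.9000

1248.9000


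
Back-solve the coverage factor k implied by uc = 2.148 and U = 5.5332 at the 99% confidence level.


k = U / uc
k = 5.5332 / 2.148
k = 2.576

2.576


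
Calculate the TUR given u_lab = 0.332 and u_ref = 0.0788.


TUR = u_lab / u_ref
= 0.332 / 0.0788
= 4.2132

4.2132


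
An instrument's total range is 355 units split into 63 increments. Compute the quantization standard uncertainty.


resolution = range / divisions
resolution = 355 / 63 = 5.6349206
u_res = resolution / (2*sqrt(3))
u_res = 5.6349206 / 3.4641016
u_res = 1.6267

1.6267


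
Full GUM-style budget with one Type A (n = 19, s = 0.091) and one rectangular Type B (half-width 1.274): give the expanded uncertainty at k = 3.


u_A = s / sqrt(n) = 0.091 / sqrt(19) = 0.020876832
u_B = half_width / sqrt(3) = 1.274 / sqrt(3) = 0.73554424
uc = sqrt(u_A^2 + u_B^2) = sqrt(0.020876832^2 + 0.73554424^2) = 0.73584045
U = k * uc = 3 * 0.73584045
U = 2.2075

2.2075


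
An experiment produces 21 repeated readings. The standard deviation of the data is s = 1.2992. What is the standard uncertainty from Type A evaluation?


u_A = s / sqrt(n)
u_A = 1.2992 / sqrt(21)
u_A = 1.2992 / 4.5825757
u_A = 0.2835

0.2835


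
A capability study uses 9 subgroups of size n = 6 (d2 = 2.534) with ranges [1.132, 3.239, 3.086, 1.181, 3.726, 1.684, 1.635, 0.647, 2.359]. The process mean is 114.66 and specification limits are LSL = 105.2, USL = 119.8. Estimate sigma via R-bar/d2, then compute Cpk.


R_bar = (1.132 + 3.239 + 3.086 + 1.181 + 3.726 + 1.684 + 1.635 + 0.647 + 2.359) / 9 = 2.0765556
sigma = R_bar / d2 = 2.0765556 / 2.534 = 0.81947735
Cp = (USL - LSL)/(6*sigma) = (119.8 - 105.2)/(6*0.81947735) = 2.9694
Cpu = (119.8 - 114.66)/(3*0.81947735) = 2.0908
Cpl = (114.66 - 105.2)/(3*0.81947735) = 3.8480
Cpk = min(Cpu, Cpl) = 2.0908

2.0908


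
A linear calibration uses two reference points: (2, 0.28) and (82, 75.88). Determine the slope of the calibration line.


slope = (y2 - y1) / (x2 - x1)
= (75.88 - 0.28) / (82 - 2)
= 75.6000 / 80
= 0.9450

0.9450


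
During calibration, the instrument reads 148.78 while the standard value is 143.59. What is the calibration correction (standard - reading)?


Correction = standard - reading
= 143.59 - 148.78
= -5.1900

-5.1900


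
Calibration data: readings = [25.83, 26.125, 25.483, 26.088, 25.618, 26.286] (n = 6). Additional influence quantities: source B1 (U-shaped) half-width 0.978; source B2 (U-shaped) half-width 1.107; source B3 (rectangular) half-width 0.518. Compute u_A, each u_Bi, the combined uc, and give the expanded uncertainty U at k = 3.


mean = (25.83 + 26.125 + 25.483 + 26.088 + 25.618 + 26.286) / 6 = 25.905
s = sqrt(sum((x - mean)^2)/(n-1)) = 0.31404713
u_A = s / sqrt(n) = 0.31404713 / sqrt(6) = 0.1282092
u_B1 = 0.978 / sqrt(2) = 0.69155043
u_B2 = 1.107 / sqrt(2) = 0.78276721
u_B3 = 0.518 / sqrt(3) = 0.29906744
uc = sqrt(0.1282092^2 + 0.69155043^2 + 0.78276721^2 + 0.29906744^2) = 1.0940043
U = k * uc = 3 * 1.0940043
U = 3.2820

3.2820


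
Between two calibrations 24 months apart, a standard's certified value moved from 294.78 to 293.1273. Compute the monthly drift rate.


rate = (v2 - v1) / months
= (293.1273 - 294.78) / 24
= -1.6527 / 24
= -0.0689

-0.0689


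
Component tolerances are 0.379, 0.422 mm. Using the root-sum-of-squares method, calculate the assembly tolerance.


RSS = sqrt(0.379^2 + 0.422^2)
= sqrt(0.321725)
= 0.5672

0.5672


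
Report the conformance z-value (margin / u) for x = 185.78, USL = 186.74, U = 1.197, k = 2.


u = U / k = 1.197 / 2 = 0.5985
margin = |USL - x| = |186.74 - 185.78| = 0.96
z = margin / u = 0.96 / 0.5985
z = 1.6040

1.6040


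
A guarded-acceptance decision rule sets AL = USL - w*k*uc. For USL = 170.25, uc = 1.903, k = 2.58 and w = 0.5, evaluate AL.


U = k * uc = 2.58 * 1.903 = 4.90974
guard band g = w * U = 0.5 * 4.90974 = 2.45487
AL = USL - g = 170.25 - 2.45487
AL = 167.7951

167.7951


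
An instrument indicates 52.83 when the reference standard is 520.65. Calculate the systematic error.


Systematic error = measured - true
= 52.83 - 520.65
= -467.8200

-467.8200


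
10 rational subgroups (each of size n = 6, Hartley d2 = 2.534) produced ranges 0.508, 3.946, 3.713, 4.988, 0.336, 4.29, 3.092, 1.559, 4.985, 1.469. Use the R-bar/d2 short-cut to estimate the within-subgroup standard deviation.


R_bar = (0.508 + 3.946 + 3.713 + 4.988 + 0.336 + 4.29 + 3.092 + 1.559 + 4.985 + 1.469) / 10
R_bar = 28.886 / 10 = 2.8886
sigma_hat = R_bar / d2 = 2.8886 / 2.534 = 1.1399

1.1399


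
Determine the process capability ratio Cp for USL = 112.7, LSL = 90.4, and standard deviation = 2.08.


Cp = (USL - LSL) / (6 * sigma)
= (112.7 - 90.4) / (6 * 2.08)
= 22.3000 / 12.4800
= 1.7869

1.7869


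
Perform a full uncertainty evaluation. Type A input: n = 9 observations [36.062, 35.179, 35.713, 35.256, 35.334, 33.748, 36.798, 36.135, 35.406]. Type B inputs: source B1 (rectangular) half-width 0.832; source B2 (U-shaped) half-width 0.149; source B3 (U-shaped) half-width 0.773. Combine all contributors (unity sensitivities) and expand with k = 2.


mean = (36.062 + 35.179 + 35.713 + 35.256 + 35.334 + 33.748 + 36.798 + 36.135 + 35.406) / 9 = 35.51455556
s = sqrt(sum((x - mean)^2)/(n-1)) = 0.84526684
u_A = s / sqrt(n) = 0.84526684 / sqrt(9) = 0.28175561
u_B1 = 0.832 / sqrt(3) = 0.48035542
u_B2 = 0.149 / sqrt(2) = 0.10535891
u_B3 = 0.773 / sqrt(2) = 0.54659354
uc = sqrt(0.28175561^2 + 0.48035542^2 + 0.10535891^2 + 0.54659354^2) = 0.78739606
U = k * uc = 2 * 0.78739606
U = 1.5748

1.5748


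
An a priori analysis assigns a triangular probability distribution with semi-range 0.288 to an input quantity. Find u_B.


u_B = half_width / sqrt(6)
u_B = 0.288 / 2.4494897
u_B = 0.1176

0.1176


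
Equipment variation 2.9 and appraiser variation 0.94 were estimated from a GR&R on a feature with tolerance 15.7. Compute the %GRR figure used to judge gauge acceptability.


GRR = sqrt(EV^2 + AV^2) = sqrt(2.9^2 + 0.94^2) = 3.0485406
%GRR = GRR / tol * 100 = 3.0485406 / 15.7 * 100
%GRR = 19.4175

19.4175


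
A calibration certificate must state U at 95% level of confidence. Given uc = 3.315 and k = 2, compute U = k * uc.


U = k * uc
U = 2 * 3.315
U = 6.6300

6.6300


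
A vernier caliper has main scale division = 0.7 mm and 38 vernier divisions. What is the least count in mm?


LC = MSD / n_div
= 0.7 / 38
= 0.0184

0.0184


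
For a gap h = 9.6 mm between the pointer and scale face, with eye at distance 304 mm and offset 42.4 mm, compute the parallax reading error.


error = h * offset / d
= 9.6 * 42.4 / 304
= 1.3389

1.3389


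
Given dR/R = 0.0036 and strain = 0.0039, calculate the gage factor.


GF = (dR/R) / epsilon
= 0.0036 / 0.0039
= 0.9231

0.9231


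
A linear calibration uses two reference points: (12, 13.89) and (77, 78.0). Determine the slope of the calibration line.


slope = (y2 - y1) / (x2 - x1)
= (78.0 - 13.89) / (77 - 12)
= 64.1100 / 65
= 0.9863

0.9863


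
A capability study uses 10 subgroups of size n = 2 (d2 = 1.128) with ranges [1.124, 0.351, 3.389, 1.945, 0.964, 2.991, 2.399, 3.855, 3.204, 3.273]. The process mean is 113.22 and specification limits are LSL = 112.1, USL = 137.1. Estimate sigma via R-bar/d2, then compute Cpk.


R_bar = (1.124 + 0.351 + 3.389 + 1.945 + 0.964 + 2.991 + 2.399 + 3.855 + 3.204 + 3.273) / 10 = 2.3495
sigma = R_bar / d2 = 2.3495 / 1.128 = 2.0828901
Cp = (USL - LSL)/(6*sigma) = (137.1 - 112.1)/(6*2.0828901) = 2.0004
Cpu = (137.1 - 113.22)/(3*2.0828901) = 3.8216
Cpl = (113.22 - 112.1)/(3*2.0828901) = 0.1792
Cpk = min(Cpu, Cpl) = 0.1792

0.1792


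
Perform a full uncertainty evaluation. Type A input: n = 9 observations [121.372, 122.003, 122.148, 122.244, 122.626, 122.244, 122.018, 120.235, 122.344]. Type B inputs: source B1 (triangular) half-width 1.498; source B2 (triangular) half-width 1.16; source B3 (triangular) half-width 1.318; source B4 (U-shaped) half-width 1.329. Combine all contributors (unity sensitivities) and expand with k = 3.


mean = (121.372 + 122.003 + 122.148 + 122.244 + 122.626 + 122.244 + 122.018 + 120.235 + 122.344) / 9 = 121.9148889
s = sqrt(sum((x - mean)^2)/(n-1)) = 0.71553607
u_A = s / sqrt(n) = 0.71553607 / sqrt(9) = 0.23851202
u_B1 = 1.498 / sqrt(6) = 0.61155594
u_B2 = 1.16 / sqrt(6) = 0.47356802
u_B3 = 1.318 / sqrt(6) = 0.53807125
u_B4 = 1.329 / sqrt(2) = 0.93974491
uc = sqrt(0.23851202^2 + 0.61155594^2 + 0.47356802^2 + 0.53807125^2 + 0.93974491^2) = 1.3519602
U = k * uc = 3 * 1.3519602
U = 4.0559

4.0559


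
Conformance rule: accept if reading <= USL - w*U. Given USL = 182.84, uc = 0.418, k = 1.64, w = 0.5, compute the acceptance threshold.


U = k * uc = 1.64 * 0.418 = 0.68552
guard band g = w * U = 0.5 * 0.68552 = 0.34276
AL = USL - g = 182.84 - 0.34276
AL = 182.4972

182.4972


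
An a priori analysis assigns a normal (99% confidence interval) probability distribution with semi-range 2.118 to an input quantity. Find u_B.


u_B = half_width / 2.576
u_B = 2.118 / 2.576
u_B = 0.8222

0.8222


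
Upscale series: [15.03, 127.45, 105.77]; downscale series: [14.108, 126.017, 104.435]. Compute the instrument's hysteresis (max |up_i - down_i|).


|15.03 - 14.108| = 0.9220
|127.45 - 126.017| = 1.4330
|105.77 - 104.435| = 1.3350
hysteresis = max(diffs) = 1.4330

1.4330


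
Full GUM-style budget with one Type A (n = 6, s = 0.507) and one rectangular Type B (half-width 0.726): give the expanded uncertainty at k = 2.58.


u_A = s / sqrt(n) = 0.507 / sqrt(6) = 0.20698188
u_B = half_width / sqrt(3) = 0.726 / sqrt(3) = 0.4191563
uc = sqrt(u_A^2 + u_B^2) = sqrt(0.20698188^2 + 0.4191563^2) = 0.46747567
U = k * uc = 2.58 * 0.46747567
U = 1.2061

1.2061


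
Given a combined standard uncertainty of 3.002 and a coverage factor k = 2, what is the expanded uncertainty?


U = k * uc
U = 2 * 3.002
U = 6.0040

6.0040


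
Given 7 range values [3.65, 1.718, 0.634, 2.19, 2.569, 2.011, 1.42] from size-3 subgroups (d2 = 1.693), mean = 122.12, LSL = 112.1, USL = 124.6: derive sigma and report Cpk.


R_bar = (3.65 + 1.718 + 0.634 + 2.19 + 2.569 + 2.011 + 1.42) / 7 = 2.0274286
sigma = R_bar / d2 = 2.0274286 / 1.693 = 1.1975361
Cp = (USL - LSL)/(6*sigma) = (124.6 - 112.1)/(6*1.1975361) = 1.7397
Cpu = (124.6 - 122.12)/(3*1.1975361) = 0.6903
Cpl = (122.12 - 112.1)/(3*1.1975361) = 2.7891
Cpk = min(Cpu, Cpl) = 0.6903

0.6903


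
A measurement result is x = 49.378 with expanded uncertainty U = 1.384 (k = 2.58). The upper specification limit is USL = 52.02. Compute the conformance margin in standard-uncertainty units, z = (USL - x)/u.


u = U / k = 1.384 / 2.58 = 0.53643411
margin = |USL - x| = |52.02 - 49.378| = 2.642
z = margin / u = 2.642 / 0.53643411
z = 4.9251

4.9251


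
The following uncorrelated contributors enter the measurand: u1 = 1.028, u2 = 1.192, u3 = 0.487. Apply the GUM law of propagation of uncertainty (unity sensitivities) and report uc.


uc = sqrt(1.028^2 + 1.192^2 + 0.487^2)
uc = sqrt(2.714817)
uc = 1.6477

1.6477


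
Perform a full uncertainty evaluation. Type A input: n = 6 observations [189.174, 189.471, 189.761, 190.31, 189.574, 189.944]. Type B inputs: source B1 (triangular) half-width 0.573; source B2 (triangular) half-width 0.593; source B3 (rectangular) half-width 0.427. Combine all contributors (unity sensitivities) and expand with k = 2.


mean = (189.174 + 189.471 + 189.761 + 190.31 + 189.574 + 189.944) / 6 = 189.7056667
s = sqrt(sum((x - mean)^2)/(n-1)) = 0.39500819
u_A = s / sqrt(n) = 0.39500819 / sqrt(6) = 0.16126142
u_B1 = 0.573 / sqrt(6) = 0.23392627
u_B2 = 0.593 / sqrt(6) = 0.24209124
u_B3 = 0.427 / sqrt(3) = 0.24652856
uc = sqrt(0.16126142^2 + 0.23392627^2 + 0.24209124^2 + 0.24652856^2) = 0.44733795
U = k * uc = 2 * 0.44733795
U = 0.8947

0.8947


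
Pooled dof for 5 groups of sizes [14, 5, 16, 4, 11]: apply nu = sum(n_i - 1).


nu = sum_i (n_i - 1)
nu = ((14 - 1) + (5 - 1) + (16 - 1) + (4 - 1) + (11 - 1))
nu = 13 + 4 + 15 + 3 + 10
nu = 45

45


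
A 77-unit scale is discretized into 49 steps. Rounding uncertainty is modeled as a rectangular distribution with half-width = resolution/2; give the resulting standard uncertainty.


resolution = range / divisions
resolution = 77 / 49 = 1.5714286
u_res = resolution / (2*sqrt(3))
u_res = 1.5714286 / 3.4641016
u_res = 0.4536

0.4536


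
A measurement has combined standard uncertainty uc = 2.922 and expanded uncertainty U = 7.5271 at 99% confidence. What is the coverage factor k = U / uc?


k = U / uc
k = 7.5271 / 2.922
k = 2.576

2.576


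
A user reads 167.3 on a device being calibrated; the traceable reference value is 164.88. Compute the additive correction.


Correction = standard - reading
= 164.88 - 167.3
= -2.4200

-2.4200


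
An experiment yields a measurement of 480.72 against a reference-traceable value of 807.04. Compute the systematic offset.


Systematic error = measured - true
= 480.72 - 807.04
= -326.3200

-326.3200


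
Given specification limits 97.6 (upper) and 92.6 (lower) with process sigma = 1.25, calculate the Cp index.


Cp = (USL - LSL) / (6 * sigma)
= (97.6 - 92.6) / (6 * 1.25)
= 5.0000 / 7.5000
= 0.6667

0.6667


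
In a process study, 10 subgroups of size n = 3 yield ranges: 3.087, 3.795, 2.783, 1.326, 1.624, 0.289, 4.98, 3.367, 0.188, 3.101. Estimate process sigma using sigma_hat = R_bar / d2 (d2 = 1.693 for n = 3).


R_bar = (3.087 + 3.795 + 2.783 + 1.326 + 1.624 + 0.289 + 4.98 + 3.367 + 0.188 + 3.101) / 10
R_bar = 24.54 / 10 = 2.454
sigma_hat = R_bar / d2 = 2.454 / 1.693 = 1.4495

1.4495


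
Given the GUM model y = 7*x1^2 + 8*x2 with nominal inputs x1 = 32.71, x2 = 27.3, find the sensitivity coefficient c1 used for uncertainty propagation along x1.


y = 7*x1^2 + 8*x2
dy/dx1 = 2*7*x1
Evaluate at x1 = 32.71: c1 = 14 * 32.71
c1 = 457.9400

457.9400


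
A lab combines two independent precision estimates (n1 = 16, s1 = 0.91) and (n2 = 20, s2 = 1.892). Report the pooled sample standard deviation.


s_p = sqrt(((n1-1)*s1^2 + (n2-1)*s2^2) / (n1+n2-2))
numerator = (16-1)*0.91^2 + (20-1)*1.892^2 = 12.4215 + 68.013616 = 80.435116
denominator = 16 + 20 - 2 = 34
s_p^2 = 80.435116 / 34 = 2.3657387
s_p = sqrt(2.3657387) = 1.5381

1.5381


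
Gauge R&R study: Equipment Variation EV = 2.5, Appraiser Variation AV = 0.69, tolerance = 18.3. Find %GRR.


GRR = sqrt(EV^2 + AV^2) = sqrt(2.5^2 + 0.69^2) = 2.5934726
%GRR = GRR / tol * 100 = 2.5934726 / 18.3 * 100
%GRR = 14.1720

14.1720


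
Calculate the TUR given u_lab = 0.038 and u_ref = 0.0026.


TUR = u_lab / u_ref
= 0.038 / 0.0026
= 14.6154

14.6154


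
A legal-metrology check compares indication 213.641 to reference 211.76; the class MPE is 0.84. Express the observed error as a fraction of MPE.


e = indication - reference = 213.641 - 211.76 = 1.8810
|e| = 1.8810
ratio = |e| / MPE = 1.8810 / 0.84
ratio = 2.2393

2.2393


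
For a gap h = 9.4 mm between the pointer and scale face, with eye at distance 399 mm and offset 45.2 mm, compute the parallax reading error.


error = h * offset / d
= 9.4 * 45.2 / 399
= 1.0649

1.0649


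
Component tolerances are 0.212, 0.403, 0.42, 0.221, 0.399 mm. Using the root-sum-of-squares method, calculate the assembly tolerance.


RSS = sqrt(0.212^2 + 0.403^2 + 0.42^2 + 0.221^2 + 0.399^2)
= sqrt(0.591795)
= 0.7693

0.7693


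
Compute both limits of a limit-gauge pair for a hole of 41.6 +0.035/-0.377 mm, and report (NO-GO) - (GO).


GO = nominal - lower_tol (smallest hole = maximum material condition)
GO = 41.6 - 0.377 = 41.223
NO-GO = nominal + upper_tol (largest hole = least material condition)
NO-GO = 41.6 + 0.035 = 41.635
spread = NO-GO - GO = 41.635 - 41.223 = 0.4120

0.4120


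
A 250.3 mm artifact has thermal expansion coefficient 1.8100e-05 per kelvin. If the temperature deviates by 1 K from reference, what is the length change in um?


dL = L * alpha * dT
= 250.3 * 1.8100e-05 * 1
= 0.0045304 mm
dL_um = 0.0045304 * 1000 = 4.5304 um

4.5304


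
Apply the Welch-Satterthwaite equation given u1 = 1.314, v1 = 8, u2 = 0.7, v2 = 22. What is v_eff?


uc = sqrt(u1^2 + u2^2) = sqrt(1.314^2 + 0.7^2) = 1.4888237
v_eff = uc^4 / (u1^4/v1 + u2^4/v2)
= 1.4888237^4 / (1.314^4/8 + 0.7^4/22)
= 4.9132979 / 0.38355535
v_eff = 12.8099

12.8099


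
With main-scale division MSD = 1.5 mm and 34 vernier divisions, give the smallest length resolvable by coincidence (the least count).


LC = MSD / n_div
= 1.5 / 34
= 0.0441

0.0441


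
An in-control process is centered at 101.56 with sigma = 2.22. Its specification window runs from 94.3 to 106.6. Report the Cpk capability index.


Cpu = (USL - mean) / (3*sigma) = (106.6 - 101.56) / (3*2.22) = 0.7568
Cpl = (mean - LSL) / (3*sigma) = (101.56 - 94.3) / (3*2.22) = 1.0901
Cpk = min(Cpu, Cpl) = 0.7568

0.7568


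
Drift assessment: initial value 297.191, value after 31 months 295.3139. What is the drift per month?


rate = (v2 - v1) / months
= (295.3139 - 297.191) / 31
= -1.8771 / 31
= -0.0606

-0.0606


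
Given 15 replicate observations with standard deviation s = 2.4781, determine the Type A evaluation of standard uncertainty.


u_A = s / sqrt(n)
u_A = 2.4781 / sqrt(15)
u_A = 2.4781 / 3.8729833
u_A = 0.6398

0.6398


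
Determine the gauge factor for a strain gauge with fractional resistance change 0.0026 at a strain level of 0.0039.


GF = (dR/R) / epsilon
= 0.0026 / 0.0039
= 0.6667

0.6667


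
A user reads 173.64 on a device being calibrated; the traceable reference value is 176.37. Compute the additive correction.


Correction = standard - reading
= 176.37 - 173.64
= 2.7300

2.7300


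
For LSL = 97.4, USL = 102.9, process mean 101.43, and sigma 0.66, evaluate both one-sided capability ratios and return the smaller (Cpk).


Cpu = (USL - mean) / (3*sigma) = (102.9 - 101.43) / (3*0.66) = 0.7424
Cpl = (mean - LSL) / (3*sigma) = (101.43 - 97.4) / (3*0.66) = 2.0354
Cpk = min(Cpu, Cpl) = 0.7424

0.7424


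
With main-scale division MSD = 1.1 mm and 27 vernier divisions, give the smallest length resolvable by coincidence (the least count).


LC = MSD / n_div
= 1.1 / 27
= 0.0407

0.0407


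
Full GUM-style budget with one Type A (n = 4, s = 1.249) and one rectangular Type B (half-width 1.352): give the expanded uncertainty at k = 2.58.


u_A = s / sqrt(n) = 1.249 / sqrt(4) = 0.6245
u_B = half_width / sqrt(3) = 1.352 / sqrt(3) = 0.78057756
uc = sqrt(u_A^2 + u_B^2) = sqrt(0.6245^2 + 0.78057756^2) = 0.99965073
U = k * uc = 2.58 * 0.99965073
U = 2.5791

2.5791


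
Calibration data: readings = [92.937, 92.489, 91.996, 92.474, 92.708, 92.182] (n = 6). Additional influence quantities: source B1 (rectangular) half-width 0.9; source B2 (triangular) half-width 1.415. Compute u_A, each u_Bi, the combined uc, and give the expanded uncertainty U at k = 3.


mean = (92.937 + 92.489 + 91.996 + 92.474 + 92.708 + 92.182) / 6 = 92.46433333
s = sqrt(sum((x - mean)^2)/(n-1)) = 0.3413319
u_A = s / sqrt(n) = 0.3413319 / sqrt(6) = 0.13934816
u_B1 = 0.9 / sqrt(3) = 0.51961524
u_B2 = 1.415 / sqrt(6) = 0.57767133
uc = sqrt(0.13934816^2 + 0.51961524^2 + 0.57767133^2) = 0.78938082
U = k * uc = 3 * 0.78938082
U = 2.3681

2.3681


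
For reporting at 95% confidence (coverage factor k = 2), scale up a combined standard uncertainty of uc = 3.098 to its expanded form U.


U = k * uc
U = 2 * 3.098
U = 6.1960

6.1960


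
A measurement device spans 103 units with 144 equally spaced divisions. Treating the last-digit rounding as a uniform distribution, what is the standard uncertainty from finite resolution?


resolution = range / divisions
resolution = 103 / 144 = 0.71527778
u_res = resolution / (2*sqrt(3))
u_res = 0.71527778 / 3.4641016
u_res = 0.2065

0.2065


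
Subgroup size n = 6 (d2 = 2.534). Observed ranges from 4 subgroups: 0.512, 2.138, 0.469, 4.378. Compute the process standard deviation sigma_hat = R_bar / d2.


R_bar = (0.512 + 2.138 + 0.469 + 4.378) / 4
R_bar = 7.497 / 4 = 1.87425
sigma_hat = R_bar / d2 = 1.87425 / 2.534 = 0.7396

0.7396


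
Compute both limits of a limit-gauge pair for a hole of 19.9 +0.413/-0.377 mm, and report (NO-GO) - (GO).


GO = nominal - lower_tol (smallest hole = maximum material condition)
GO = 19.9 - 0.377 = 19.523
NO-GO = nominal + upper_tol (largest hole = least material condition)
NO-GO = 19.9 + 0.413 = 20.313
spread = NO-GO - GO = 20.313 - 19.523 = 0.7900

0.7900


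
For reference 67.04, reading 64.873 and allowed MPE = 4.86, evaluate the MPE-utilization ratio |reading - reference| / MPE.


e = indication - reference = 64.873 - 67.04 = -2.1670
|e| = 2.1670
ratio = |e| / MPE = 2.1670 / 4.86
ratio = 0.4459

0.4459


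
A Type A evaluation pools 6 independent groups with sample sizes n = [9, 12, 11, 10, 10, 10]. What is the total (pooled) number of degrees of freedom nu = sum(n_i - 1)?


nu = sum_i (n_i - 1)
nu = ((9 - 1) + (12 - 1) + (11 - 1) + (10 - 1) + (10 - 1) + (10 - 1))
nu = 8 + 11 + 10 + 9 + 9 + 9
nu = 56

56


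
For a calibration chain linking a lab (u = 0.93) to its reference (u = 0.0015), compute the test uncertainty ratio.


TUR = u_lab / u_ref
= 0.93 / 0.0015
= 620.0000

620.0000


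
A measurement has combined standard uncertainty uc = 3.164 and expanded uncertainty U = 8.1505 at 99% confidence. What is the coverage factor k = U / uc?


k = U / uc
k = 8.1505 / 3.164
k = 2.576

2.576


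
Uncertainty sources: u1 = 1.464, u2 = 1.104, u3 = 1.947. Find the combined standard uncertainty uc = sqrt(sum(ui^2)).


uc = sqrt(1.464^2 + 1.104^2 + 1.947^2)
uc = sqrt(7.152921)
uc = 2.6745

2.6745


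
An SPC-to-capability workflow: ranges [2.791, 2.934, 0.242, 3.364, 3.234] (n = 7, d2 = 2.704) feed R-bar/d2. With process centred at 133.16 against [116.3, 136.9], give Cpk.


R_bar = (2.791 + 2.934 + 0.242 + 3.364 + 3.234) / 5 = 2.513
sigma = R_bar / d2 = 2.513 / 2.704 = 0.92936391
Cp = (USL - LSL)/(6*sigma) = (136.9 - 116.3)/(6*0.92936391) = 3.6943
Cpu = (136.9 - 133.16)/(3*0.92936391) = 1.3414
Cpl = (133.16 - 116.3)/(3*0.92936391) = 6.0471
Cpk = min(Cpu, Cpl) = 1.3414

1.3414


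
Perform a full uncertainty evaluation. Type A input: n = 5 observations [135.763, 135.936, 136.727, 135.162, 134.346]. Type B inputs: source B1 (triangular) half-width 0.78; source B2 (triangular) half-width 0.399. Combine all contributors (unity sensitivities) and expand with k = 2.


mean = (135.763 + 135.936 + 136.727 + 135.162 + 134.346) / 5 = 135.5868
s = sqrt(sum((x - mean)^2)/(n-1)) = 0.89065745
u_A = s / sqrt(n) = 0.89065745 / sqrt(5) = 0.39831412
u_B1 = 0.78 / sqrt(6) = 0.31843367
u_B2 = 0.399 / sqrt(6) = 0.16289107
uc = sqrt(0.39831412^2 + 0.31843367^2 + 0.16289107^2) = 0.53533881
U = k * uc = 2 * 0.53533881
U = 1.0707

1.0707


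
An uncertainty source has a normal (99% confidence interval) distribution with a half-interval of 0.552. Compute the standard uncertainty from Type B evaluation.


u_B = half_width / 2.576
u_B = 0.552 / 2.576
u_B = 0.2143

0.2143


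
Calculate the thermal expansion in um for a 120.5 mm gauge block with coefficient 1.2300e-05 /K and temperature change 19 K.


dL = L * alpha * dT
= 120.5 * 1.2300e-05 * 19
= 0.0281608 mm
dL_um = 0.0281608 * 1000 = 28.1608 um

28.1608


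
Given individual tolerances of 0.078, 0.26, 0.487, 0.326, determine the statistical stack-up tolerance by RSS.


RSS = sqrt(0.078^2 + 0.26^2 + 0.487^2 + 0.326^2)
= sqrt(0.417129)
= 0.6459

0.6459


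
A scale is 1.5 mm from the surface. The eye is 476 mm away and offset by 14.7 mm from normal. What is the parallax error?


error = h * offset / d
= 1.5 * 14.7 / 476
= 0.0463

0.0463


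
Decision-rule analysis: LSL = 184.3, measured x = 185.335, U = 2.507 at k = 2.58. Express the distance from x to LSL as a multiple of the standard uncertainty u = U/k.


u = U / k = 2.507 / 2.58 = 0.97170543
margin = |LSL - x| = |184.3 - 185.335| = 1.035
z = margin / u = 1.035 / 0.97170543
z = 1.0651

1.0651


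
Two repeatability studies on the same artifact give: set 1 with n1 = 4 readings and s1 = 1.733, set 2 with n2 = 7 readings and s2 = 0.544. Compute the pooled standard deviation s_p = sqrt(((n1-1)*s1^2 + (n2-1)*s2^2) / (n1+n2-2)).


s_p = sqrt(((n1-1)*s1^2 + (n2-1)*s2^2) / (n1+n2-2))
numerator = (4-1)*1.733^2 + (7-1)*0.544^2 = 9.009867 + 1.775616 = 10.785483
denominator = 4 + 7 - 2 = 9
s_p^2 = 10.785483 / 9 = 1.198387
s_p = sqrt(1.198387) = 1.0947

1.0947


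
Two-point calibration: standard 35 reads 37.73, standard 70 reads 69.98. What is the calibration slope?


slope = (y2 - y1) / (x2 - x1)
= (69.98 - 37.73) / (70 - 35)
= 32.2500 / 35
= 0.9214

0.9214


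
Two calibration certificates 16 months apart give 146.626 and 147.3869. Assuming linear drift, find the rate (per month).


rate = (v2 - v1) / months
= (147.3869 - 146.626) / 16
= 0.7609 / 16
= 0.0476

0.0476


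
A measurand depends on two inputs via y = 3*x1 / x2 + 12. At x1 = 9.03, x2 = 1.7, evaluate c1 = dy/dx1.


y = 3*x1 / x2 + 12
dy/dx1 = 3/x2
Evaluate at x2 = 1.7: c1 = 3 / 1.7
c1 = 1.7647

1.7647
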